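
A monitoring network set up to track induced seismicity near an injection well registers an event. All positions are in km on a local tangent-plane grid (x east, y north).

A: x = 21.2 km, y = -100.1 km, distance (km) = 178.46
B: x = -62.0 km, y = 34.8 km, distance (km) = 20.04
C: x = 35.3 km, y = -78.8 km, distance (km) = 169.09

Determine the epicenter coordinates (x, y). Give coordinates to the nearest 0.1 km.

Circle about each station: (x − 21.2)² + (y + 100.1)² = 178.46²; (x + 62.0)² + (y − 34.8)² = 20.04²; (x − 35.3)² + (y + 78.8)² = 169.09².
Subtracting the A equation from the B and C equations removes the quadratic terms:
-166.4 x + 269.8 y = 26031.96
28.2 x + 42.6 y = 242.62
Solving the 2×2 system: x ≈ -71.0, y ≈ 52.7 km.
Check against A (with the unrounded x, y): √((x − 21.2)²+(y + 100.1)²) = 178.46 ≈ 178.46 km. ✓

x ≈ -71.0 km, y ≈ 52.7 km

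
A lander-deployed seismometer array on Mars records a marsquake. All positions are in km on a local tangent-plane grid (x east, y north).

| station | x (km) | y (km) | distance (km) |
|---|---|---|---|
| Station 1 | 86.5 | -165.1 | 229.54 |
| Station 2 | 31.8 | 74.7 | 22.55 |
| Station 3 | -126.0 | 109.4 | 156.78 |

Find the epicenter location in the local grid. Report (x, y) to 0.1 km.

Circle about each station: (x − 86.5)² + (y + 165.1)² = 229.54²; (x − 31.8)² + (y − 74.7)² = 22.55²; (x + 126.0)² + (y − 109.4)² = 156.78².
Subtracting the Station 1 equation from the Station 2 and Station 3 equations removes the quadratic terms:
-109.4 x + 479.6 y = 24031.18
-425.0 x + 549.0 y = 21212.74
Solving the 2×2 system: x ≈ 21.0, y ≈ 54.9 km.
Check against Station 1 (with the unrounded x, y): √((x − 86.5)²+(y + 165.1)²) = 229.54 ≈ 229.54 km. ✓

21.0 km east, 54.9 km north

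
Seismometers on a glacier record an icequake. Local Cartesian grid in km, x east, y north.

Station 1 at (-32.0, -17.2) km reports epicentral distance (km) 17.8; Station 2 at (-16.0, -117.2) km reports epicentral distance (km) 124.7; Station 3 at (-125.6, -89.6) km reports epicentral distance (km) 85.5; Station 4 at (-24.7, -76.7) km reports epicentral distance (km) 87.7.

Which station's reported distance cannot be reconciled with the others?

Solve using three stations at a time. Using Station 2, Station 3, Station 4 (subtract circle equations pairwise → linear system) gives (x, y) ≈ (-85.9, -14.0).
Distances from that point to each station vs reported:
  Station 1: calculated 54.0 vs reported 17.8 → residual 36.2 km
  Station 2: calculated 124.6 vs reported 124.7 → residual 0.1 km
  Station 3: calculated 85.4 vs reported 85.5 → residual 0.1 km
  Station 4: calculated 87.6 vs reported 87.7 → residual 0.1 km
Station 2, Station 3, Station 4 are mutually consistent (residuals ≈ 0); Station 1 is off by 36.2 km.

Station 1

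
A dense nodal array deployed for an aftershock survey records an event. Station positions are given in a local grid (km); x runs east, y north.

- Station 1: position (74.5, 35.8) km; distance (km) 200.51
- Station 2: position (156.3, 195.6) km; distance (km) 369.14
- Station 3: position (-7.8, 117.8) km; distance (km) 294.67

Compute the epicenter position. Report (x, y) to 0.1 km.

Circle about each station: (x − 74.5)² + (y − 35.8)² = 200.51²; (x − 156.3)² + (y − 195.6)² = 369.14²; (x + 7.8)² + (y − 117.8)² = 294.67².
Subtracting the Station 1 equation from the Station 2 and Station 3 equations removes the quadratic terms:
163.6 x + 319.6 y = -40202.92
-164.6 x + 164.0 y = -39520.36
Solving the 2×2 system: x ≈ 76.0, y ≈ -164.7 km.

76.0 km east, -164.7 km north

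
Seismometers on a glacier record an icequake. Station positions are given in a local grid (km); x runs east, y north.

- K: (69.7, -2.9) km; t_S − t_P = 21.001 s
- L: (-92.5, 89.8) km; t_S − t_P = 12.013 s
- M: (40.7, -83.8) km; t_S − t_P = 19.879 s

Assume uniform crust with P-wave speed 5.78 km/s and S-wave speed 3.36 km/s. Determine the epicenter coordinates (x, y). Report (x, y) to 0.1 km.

x ≈ -98.8 km, y ≈ -6.4 km

Distance from S−P lag: d = Δt · v_P v_S / (v_P − v_S) = Δt · (5.78·3.36)/(5.78−3.36) ≈ 8.0251·Δt.
So d_K = 168.54, d_L = 96.41, d_M = 159.53 km.
Circle about each station: (x − 69.7)² + (y + 2.9)² = 168.54²; (x + 92.5)² + (y − 89.8)² = 96.41²; (x − 40.7)² + (y + 83.8)² = 159.53².
Subtracting the K equation from the L and M equations removes the quadratic terms:
-324.4 x + 185.4 y = 30864.63
-58.0 x − 161.8 y = 6768.34
Solving the 2×2 system: x ≈ -98.8, y ≈ -6.4 km.
Check against K (with the unrounded x, y): √((x − 69.7)²+(y + 2.9)²) = 168.54 ≈ 168.54 km. ✓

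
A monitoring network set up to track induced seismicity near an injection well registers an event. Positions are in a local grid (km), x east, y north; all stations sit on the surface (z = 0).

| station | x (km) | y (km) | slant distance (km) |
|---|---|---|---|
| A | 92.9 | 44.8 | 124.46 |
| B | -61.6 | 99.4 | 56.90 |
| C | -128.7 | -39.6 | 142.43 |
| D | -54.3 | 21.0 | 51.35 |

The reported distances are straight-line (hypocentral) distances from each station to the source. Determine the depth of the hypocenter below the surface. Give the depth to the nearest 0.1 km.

22.9 km

Each station gives a sphere (x−x_i)² + (y−y_i)² + z² = d_i² (stations at z=0).
Subtracting the A sphere from B and C: z² cancels, leaving linear equations in x and y:
-309.0 x + 109.2 y = 15290.15
-443.2 x − 168.8 y = 2698.39
Solving: x ≈ -28.597, y ≈ 59.099 km (keep extra digits for the depth step; rounded: -28.6, 59.1).
Then from the A sphere: z² = 124.46² − (x − 92.9)² − (y − 44.8)² with x = -28.597, y = 59.099, so z ≈ 22.898 ≈ 22.9 km.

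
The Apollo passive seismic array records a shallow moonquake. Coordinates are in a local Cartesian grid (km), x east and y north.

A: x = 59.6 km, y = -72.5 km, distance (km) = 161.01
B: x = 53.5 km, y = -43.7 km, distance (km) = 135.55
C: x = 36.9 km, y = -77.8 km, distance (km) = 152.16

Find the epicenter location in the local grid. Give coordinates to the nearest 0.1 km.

-42.5 km east, 52.0 km north

Circle about each station: (x − 59.6)² + (y + 72.5)² = 161.01²; (x − 53.5)² + (y + 43.7)² = 135.55²; (x − 36.9)² + (y + 77.8)² = 152.16².
Subtracting the A equation from the B and C equations removes the quadratic terms:
-12.2 x + 57.6 y = 3513.95
-45.4 x − 10.6 y = 1377.59
Solving the 2×2 system: x ≈ -42.5, y ≈ 52.0 km.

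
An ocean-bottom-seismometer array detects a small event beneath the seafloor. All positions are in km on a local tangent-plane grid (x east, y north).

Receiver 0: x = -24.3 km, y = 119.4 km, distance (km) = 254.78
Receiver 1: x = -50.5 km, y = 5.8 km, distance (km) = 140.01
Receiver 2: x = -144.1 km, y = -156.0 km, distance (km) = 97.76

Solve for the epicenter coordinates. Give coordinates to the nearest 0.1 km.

Circle about each station: (x + 24.3)² + (y − 119.4)² = 254.78²; (x + 50.5)² + (y − 5.8)² = 140.01²; (x + 144.1)² + (y + 156.0)² = 97.76².
Subtracting pairs of circle equations eliminates x²+y² and gives linear equations (the radical axes):
-52.4 x − 227.2 y = 33047.09
-239.6 x − 550.8 y = 85609.79
Solving the 2×2 system: x ≈ -48.8, y ≈ -134.2 km.

-48.8 km east, -134.2 km north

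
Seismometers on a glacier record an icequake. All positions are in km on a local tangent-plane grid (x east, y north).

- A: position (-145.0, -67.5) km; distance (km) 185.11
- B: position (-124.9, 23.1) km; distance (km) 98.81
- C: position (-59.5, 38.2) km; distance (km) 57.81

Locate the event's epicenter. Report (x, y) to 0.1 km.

x ≈ -58.2 km, y ≈ 96.0 km

Circle about each station: (x + 145.0)² + (y + 67.5)² = 185.11²; (x + 124.9)² + (y − 23.1)² = 98.81²; (x + 59.5)² + (y − 38.2)² = 57.81².
Subtracting the A equation from the B and C equations removes the quadratic terms:
40.2 x + 181.2 y = 15054.67
171.0 x + 211.4 y = 10341.96
Solving the 2×2 system: x ≈ -58.2, y ≈ 96.0 km.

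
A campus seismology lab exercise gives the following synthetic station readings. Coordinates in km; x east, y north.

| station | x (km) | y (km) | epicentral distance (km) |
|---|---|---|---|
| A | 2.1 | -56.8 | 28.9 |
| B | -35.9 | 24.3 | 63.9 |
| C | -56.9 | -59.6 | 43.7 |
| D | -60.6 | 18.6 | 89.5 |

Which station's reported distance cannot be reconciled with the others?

D

Solve using three stations at a time. Using A, B, C (subtract circle equations pairwise → linear system) gives (x, y) ≈ (-19.3, -37.4).
Distances from that point to each station vs reported:
  A: calculated 28.9 vs reported 28.9 → residual 0.0 km
  B: calculated 63.9 vs reported 63.9 → residual 0.0 km
  C: calculated 43.7 vs reported 43.7 → residual 0.0 km
  D: calculated 69.6 vs reported 89.5 → residual 19.9 km
A, B, C are mutually consistent (residuals ≈ 0); D is off by 19.9 km.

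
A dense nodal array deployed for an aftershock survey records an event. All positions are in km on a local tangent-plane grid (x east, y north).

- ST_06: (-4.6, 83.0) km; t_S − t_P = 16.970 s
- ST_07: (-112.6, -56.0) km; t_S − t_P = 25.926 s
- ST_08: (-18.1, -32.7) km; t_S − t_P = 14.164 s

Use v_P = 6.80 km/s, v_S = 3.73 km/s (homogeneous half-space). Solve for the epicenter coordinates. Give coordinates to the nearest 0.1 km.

97.3 km east, -13.3 km north

Distance from S−P lag: d = Δt · v_P v_S / (v_P − v_S) = Δt · (6.80·3.73)/(6.80−3.73) ≈ 8.2619·Δt.
So d_ST_06 = 140.20, d_ST_07 = 214.20, d_ST_08 = 117.02 km.
Circle about each station: (x + 4.6)² + (y − 83.0)² = 140.20²; (x + 112.6)² + (y + 56.0)² = 214.20²; (x + 18.1)² + (y + 32.7)² = 117.02².
Subtracting pairs of circle equations eliminates x²+y² and gives linear equations (the radical axes):
-216.0 x − 278.0 y = -17321.00
-27.0 x − 231.4 y = 449.10
Solving the 2×2 system: x ≈ 97.3, y ≈ -13.3 km.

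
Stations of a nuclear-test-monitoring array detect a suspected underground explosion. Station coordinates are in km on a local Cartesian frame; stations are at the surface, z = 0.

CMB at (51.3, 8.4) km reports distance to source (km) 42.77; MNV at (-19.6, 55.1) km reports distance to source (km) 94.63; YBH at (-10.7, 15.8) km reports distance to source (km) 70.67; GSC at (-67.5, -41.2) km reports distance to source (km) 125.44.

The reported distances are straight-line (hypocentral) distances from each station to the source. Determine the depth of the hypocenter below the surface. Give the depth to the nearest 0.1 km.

Each station gives a sphere (x−x_i)² + (y−y_i)² + z² = d_i² (stations at z=0).
Subtracting the CMB sphere from MNV and YBH: z² cancels, leaving linear equations in x and y:
-141.8 x + 93.4 y = -6407.64
-124.0 x + 14.8 y = -5503.10
Solving: x ≈ 44.201, y ≈ -1.498 km (keep extra digits for the depth step; rounded: 44.2, -1.5).
Then from the CMB sphere: z² = 42.77² − (x − 51.3)² − (y − 8.4)² with x = 44.201, y = -1.498, so z ≈ 40.999 ≈ 41.0 km.

41.0 km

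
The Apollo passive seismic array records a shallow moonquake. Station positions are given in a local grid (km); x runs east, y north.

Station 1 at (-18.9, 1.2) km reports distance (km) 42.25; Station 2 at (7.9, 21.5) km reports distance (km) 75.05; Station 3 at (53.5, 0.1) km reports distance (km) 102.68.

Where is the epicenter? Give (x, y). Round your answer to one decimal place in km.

(-43.7, -33.0)

Circle about each station: (x + 18.9)² + (y − 1.2)² = 42.25²; (x − 7.9)² + (y − 21.5)² = 75.05²; (x − 53.5)² + (y − 0.1)² = 102.68².
Subtracting the Station 1 equation from the Station 2 and Station 3 equations removes the quadratic terms:
53.6 x + 40.6 y = -3681.43
144.8 x − 2.2 y = -6254.51
Solving the 2×2 system: x ≈ -43.7, y ≈ -33.0 km.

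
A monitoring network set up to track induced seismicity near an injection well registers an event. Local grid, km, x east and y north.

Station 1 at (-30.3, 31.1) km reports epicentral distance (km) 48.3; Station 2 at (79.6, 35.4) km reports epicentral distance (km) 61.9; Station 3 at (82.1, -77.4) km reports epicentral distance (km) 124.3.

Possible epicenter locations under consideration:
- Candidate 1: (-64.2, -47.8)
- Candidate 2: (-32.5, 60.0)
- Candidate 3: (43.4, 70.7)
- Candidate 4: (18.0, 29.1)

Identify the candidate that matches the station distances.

Candidate 4

For each candidate, compare |candidate − station| to the reported distance:
Candidate 1: residuals Station 1 37.6, Station 2 104.2, Station 3 25.0 → max 104.2 km
Candidate 2: residuals Station 1 19.3, Station 2 52.9, Station 3 54.6 → max 54.6 km
Candidate 3: residuals Station 1 35.4, Station 2 11.3, Station 3 28.8 → max 35.4 km
Candidate 4: residuals Station 1 0.0, Station 2 0.0, Station 3 0.0 → max 0.0 km
Only Candidate 4 has all residuals ≈ 0.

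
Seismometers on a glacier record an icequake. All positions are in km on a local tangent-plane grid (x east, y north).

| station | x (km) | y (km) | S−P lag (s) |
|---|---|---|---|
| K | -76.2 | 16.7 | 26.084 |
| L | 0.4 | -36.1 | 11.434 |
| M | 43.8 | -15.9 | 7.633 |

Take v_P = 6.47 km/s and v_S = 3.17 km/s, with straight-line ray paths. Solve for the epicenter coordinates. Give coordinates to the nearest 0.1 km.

x ≈ 68.5 km, y ≈ -56.4 km

Distance from S−P lag: d = Δt · v_P v_S / (v_P − v_S) = Δt · (6.47·3.17)/(6.47−3.17) ≈ 6.2151·Δt.
So d_K = 162.12, d_L = 71.06, d_M = 47.44 km.
Circle about each station: (x + 76.2)² + (y − 16.7)² = 162.12²; (x − 0.4)² + (y + 36.1)² = 71.06²; (x − 43.8)² + (y + 15.9)² = 47.44².
Subtracting the K equation from the L and M equations removes the quadratic terms:
153.2 x − 105.6 y = 16451.41
240.0 x − 65.2 y = 20118.26
Solving the 2×2 system: x ≈ 68.5, y ≈ -56.4 km.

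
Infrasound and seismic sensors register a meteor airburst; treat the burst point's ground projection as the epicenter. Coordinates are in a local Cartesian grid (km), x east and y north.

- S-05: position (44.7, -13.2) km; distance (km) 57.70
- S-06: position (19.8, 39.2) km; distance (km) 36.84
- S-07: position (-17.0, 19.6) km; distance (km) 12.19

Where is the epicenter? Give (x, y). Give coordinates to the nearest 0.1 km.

x ≈ -6.5 km, y ≈ 13.4 km

Circle about each station: (x − 44.7)² + (y + 13.2)² = 57.70²; (x − 19.8)² + (y − 39.2)² = 36.84²; (x + 17.0)² + (y − 19.6)² = 12.19².
Subtracting the S-05 equation from the S-06 and S-07 equations removes the quadratic terms:
-49.8 x + 104.8 y = 1728.45
-123.4 x + 65.6 y = 1681.52
Solving the 2×2 system: x ≈ -6.5, y ≈ 13.4 km.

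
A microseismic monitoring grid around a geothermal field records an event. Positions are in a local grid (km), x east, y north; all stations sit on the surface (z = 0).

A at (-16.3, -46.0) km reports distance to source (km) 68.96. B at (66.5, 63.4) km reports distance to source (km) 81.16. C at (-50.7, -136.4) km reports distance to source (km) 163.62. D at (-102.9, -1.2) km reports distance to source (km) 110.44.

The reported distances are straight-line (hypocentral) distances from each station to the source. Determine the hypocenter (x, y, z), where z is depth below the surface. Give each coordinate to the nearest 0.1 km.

x ≈ 4.0 km, y ≈ 16.3 km, depth ≈ 21.5 km

Each station gives a sphere (x−x_i)² + (y−y_i)² + z² = d_i² (stations at z=0).
Subtracting the A sphere from B and C: z² cancels, leaving linear equations in x and y:
165.6 x + 218.8 y = 4228.66
-68.8 x − 180.8 y = -3222.26
Solving: x ≈ 3.997, y ≈ 16.301 km (keep extra digits for the depth step; rounded: 4.0, 16.3).
Then from the A sphere: z² = 68.96² − (x + 16.3)² − (y + 46.0)² with x = 3.997, y = 16.301, so z ≈ 21.496 ≈ 21.5 km.
Check against D (with the unrounded solution): distance 110.43 ≈ 110.44 km. ✓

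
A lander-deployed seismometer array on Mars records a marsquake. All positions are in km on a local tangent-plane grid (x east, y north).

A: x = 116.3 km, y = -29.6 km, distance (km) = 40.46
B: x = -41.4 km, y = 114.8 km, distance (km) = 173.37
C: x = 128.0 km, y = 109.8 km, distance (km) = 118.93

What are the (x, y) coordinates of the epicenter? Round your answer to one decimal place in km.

Circle about each station: (x − 116.3)² + (y + 29.6)² = 40.46²; (x + 41.4)² + (y − 114.8)² = 173.37²; (x − 128.0)² + (y − 109.8)² = 118.93².
Subtracting the A equation from the B and C equations removes the quadratic terms:
-315.4 x + 288.8 y = -27929.00
23.4 x + 278.8 y = 1530.86
Solving the 2×2 system: x ≈ 86.9, y ≈ -1.8 km.
Check against A (with the unrounded x, y): √((x − 116.3)²+(y + 29.6)²) = 40.46 ≈ 40.46 km. ✓

(86.9, -1.8)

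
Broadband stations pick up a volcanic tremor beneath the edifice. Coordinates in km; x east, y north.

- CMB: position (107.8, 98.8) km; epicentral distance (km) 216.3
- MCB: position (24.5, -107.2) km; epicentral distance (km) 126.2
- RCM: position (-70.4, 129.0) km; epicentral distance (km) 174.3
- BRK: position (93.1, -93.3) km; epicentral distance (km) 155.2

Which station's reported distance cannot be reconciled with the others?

Solve using three stations at a time. Using CMB, RCM, BRK (subtract circle equations pairwise → linear system) gives (x, y) ≈ (-54.2, -44.5).
Distances from that point to each station vs reported:
  CMB: calculated 216.3 vs reported 216.3 → residual 0.0 km
  MCB: calculated 100.6 vs reported 126.2 → residual 25.6 km
  RCM: calculated 174.3 vs reported 174.3 → residual 0.0 km
  BRK: calculated 155.1 vs reported 155.2 → residual 0.1 km
CMB, RCM, BRK are mutually consistent (residuals ≈ 0); MCB is off by 25.6 km.

MCB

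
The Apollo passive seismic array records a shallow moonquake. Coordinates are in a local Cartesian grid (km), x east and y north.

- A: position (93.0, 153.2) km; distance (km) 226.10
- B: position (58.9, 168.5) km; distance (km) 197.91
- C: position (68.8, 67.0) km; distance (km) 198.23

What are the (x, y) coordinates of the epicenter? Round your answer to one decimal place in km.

Circle about each station: (x − 93.0)² + (y − 153.2)² = 226.10²; (x − 58.9)² + (y − 168.5)² = 197.91²; (x − 68.8)² + (y − 67.0)² = 198.23².
Subtracting pairs of circle equations eliminates x²+y² and gives linear equations (the radical axes):
-68.2 x + 30.6 y = 11695.06
-48.4 x − 172.4 y = -11070.72
Solving the 2×2 system: x ≈ -126.7, y ≈ 99.8 km.

x ≈ -126.7 km, y ≈ 99.8 km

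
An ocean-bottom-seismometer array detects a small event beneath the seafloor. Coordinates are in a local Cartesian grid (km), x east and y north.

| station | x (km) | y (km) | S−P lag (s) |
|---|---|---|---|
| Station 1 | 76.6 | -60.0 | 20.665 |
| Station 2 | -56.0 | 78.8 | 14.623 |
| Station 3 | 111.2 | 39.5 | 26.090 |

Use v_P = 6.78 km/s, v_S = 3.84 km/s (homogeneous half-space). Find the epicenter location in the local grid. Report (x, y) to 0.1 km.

-105.4 km east, -40.9 km north

Distance from S−P lag: d = Δt · v_P v_S / (v_P − v_S) = Δt · (6.78·3.84)/(6.78−3.84) ≈ 8.8555·Δt.
So d_Station 1 = 183.00, d_Station 2 = 129.49, d_Station 3 = 231.04 km.
Circle about each station: (x − 76.6)² + (y + 60.0)² = 183.00²; (x + 56.0)² + (y − 78.8)² = 129.49²; (x − 111.2)² + (y − 39.5)² = 231.04².
Subtracting the Station 1 equation from the Station 2 and Station 3 equations removes the quadratic terms:
-265.2 x + 277.6 y = 16599.22
69.2 x + 199.0 y = -15432.35
Solving the 2×2 system: x ≈ -105.4, y ≈ -40.9 km.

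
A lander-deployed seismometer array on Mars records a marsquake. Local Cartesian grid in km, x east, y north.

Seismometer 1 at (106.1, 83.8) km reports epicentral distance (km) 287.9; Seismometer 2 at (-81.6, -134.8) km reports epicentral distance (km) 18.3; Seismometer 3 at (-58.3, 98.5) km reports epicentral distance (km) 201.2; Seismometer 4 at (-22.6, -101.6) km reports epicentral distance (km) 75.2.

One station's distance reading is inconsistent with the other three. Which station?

Seismometer 3

Solve using three stations at a time. Using Seismometer 1, Seismometer 2, Seismometer 4 (subtract circle equations pairwise → linear system) gives (x, y) ≈ (-94.8, -122.4).
Distances from that point to each station vs reported:
  Seismometer 1: calculated 287.9 vs reported 287.9 → residual 0.0 km
  Seismometer 2: calculated 18.2 vs reported 18.3 → residual 0.1 km
  Seismometer 3: calculated 223.9 vs reported 201.2 → residual 22.7 km
  Seismometer 4: calculated 75.2 vs reported 75.2 → residual 0.0 km
Seismometer 1, Seismometer 2, Seismometer 4 are mutually consistent (residuals ≈ 0); Seismometer 3 is off by 22.7 km.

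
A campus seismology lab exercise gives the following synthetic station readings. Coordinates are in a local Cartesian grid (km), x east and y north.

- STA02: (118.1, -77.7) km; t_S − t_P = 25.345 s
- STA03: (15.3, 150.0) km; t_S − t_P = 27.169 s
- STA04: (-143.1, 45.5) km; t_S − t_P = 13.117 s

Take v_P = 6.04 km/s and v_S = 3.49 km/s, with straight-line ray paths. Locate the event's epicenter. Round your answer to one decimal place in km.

Distance from S−P lag: d = Δt · v_P v_S / (v_P − v_S) = Δt · (6.04·3.49)/(6.04−3.49) ≈ 8.2665·Δt.
So d_STA02 = 209.51, d_STA03 = 224.59, d_STA04 = 108.43 km.
Circle about each station: (x − 118.1)² + (y + 77.7)² = 209.51²; (x − 15.3)² + (y − 150.0)² = 224.59²; (x + 143.1)² + (y − 45.5)² = 108.43².
Subtracting pairs of circle equations eliminates x²+y² and gives linear equations (the radical axes):
-205.6 x + 455.4 y = -3797.04
-522.4 x + 246.4 y = 34700.34
Solving the 2×2 system: x ≈ -89.4, y ≈ -48.7 km.

(-89.4, -48.7)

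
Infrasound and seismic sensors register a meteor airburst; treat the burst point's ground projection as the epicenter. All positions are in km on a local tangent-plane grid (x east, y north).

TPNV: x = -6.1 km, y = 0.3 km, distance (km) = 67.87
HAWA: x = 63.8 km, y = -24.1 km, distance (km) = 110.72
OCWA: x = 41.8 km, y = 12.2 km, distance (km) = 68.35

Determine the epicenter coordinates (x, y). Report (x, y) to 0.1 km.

Circle about each station: (x + 6.1)² + (y − 0.3)² = 67.87²; (x − 63.8)² + (y + 24.1)² = 110.72²; (x − 41.8)² + (y − 12.2)² = 68.35².
Subtracting the TPNV equation from the HAWA and OCWA equations removes the quadratic terms:
139.8 x − 48.8 y = -3038.63
95.8 x + 23.8 y = 1793.39
Solving the 2×2 system: x ≈ 1.9, y ≈ 67.7 km.

x ≈ 1.9 km, y ≈ 67.7 km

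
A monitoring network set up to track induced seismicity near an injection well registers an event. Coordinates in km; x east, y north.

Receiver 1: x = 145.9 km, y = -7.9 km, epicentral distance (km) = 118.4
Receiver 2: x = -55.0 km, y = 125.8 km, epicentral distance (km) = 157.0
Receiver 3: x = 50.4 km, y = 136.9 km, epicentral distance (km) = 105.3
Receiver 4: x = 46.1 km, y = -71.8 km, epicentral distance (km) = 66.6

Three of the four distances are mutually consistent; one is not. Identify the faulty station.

Receiver 3

Solve using three stations at a time. Using Receiver 1, Receiver 2, Receiver 4 (subtract circle equations pairwise → linear system) gives (x, y) ≈ (27.5, -7.8).
Distances from that point to each station vs reported:
  Receiver 1: calculated 118.4 vs reported 118.4 → residual 0.0 km
  Receiver 2: calculated 157.0 vs reported 157.0 → residual 0.0 km
  Receiver 3: calculated 146.5 vs reported 105.3 → residual 41.2 km
  Receiver 4: calculated 66.6 vs reported 66.6 → residual 0.0 km
Receiver 1, Receiver 2, Receiver 4 are mutually consistent (residuals ≈ 0); Receiver 3 is off by 41.2 km.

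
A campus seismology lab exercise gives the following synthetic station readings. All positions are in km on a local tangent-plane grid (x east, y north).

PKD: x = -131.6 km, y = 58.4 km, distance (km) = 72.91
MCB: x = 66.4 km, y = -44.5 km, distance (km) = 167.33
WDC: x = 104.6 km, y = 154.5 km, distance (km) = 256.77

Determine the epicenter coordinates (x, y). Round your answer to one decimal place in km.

Circle about each station: (x + 131.6)² + (y − 58.4)² = 72.91²; (x − 66.4)² + (y + 44.5)² = 167.33²; (x − 104.6)² + (y − 154.5)² = 256.77².
Subtracting pairs of circle equations eliminates x²+y² and gives linear equations (the radical axes):
396.0 x − 205.8 y = -37023.37
472.4 x + 192.2 y = -46532.67
Solving the 2×2 system: x ≈ -96.3, y ≈ -5.4 km.
Check against PKD (with the unrounded x, y): √((x + 131.6)²+(y − 58.4)²) = 72.92 ≈ 72.91 km. ✓

(-96.3, -5.4)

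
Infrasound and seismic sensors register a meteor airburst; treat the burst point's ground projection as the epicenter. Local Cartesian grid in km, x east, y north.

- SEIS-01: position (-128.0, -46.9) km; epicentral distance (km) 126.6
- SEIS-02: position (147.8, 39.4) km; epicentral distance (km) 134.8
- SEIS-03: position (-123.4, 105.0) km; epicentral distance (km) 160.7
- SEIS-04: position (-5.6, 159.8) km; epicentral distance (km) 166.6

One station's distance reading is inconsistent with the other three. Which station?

Solve using three stations at a time. Using SEIS-01, SEIS-03, SEIS-04 (subtract circle equations pairwise → linear system) gives (x, y) ≈ (-8.0, -6.8).
Distances from that point to each station vs reported:
  SEIS-01: calculated 126.6 vs reported 126.6 → residual 0.0 km
  SEIS-02: calculated 162.5 vs reported 134.8 → residual 27.7 km
  SEIS-03: calculated 160.7 vs reported 160.7 → residual 0.0 km
  SEIS-04: calculated 166.6 vs reported 166.6 → residual 0.0 km
SEIS-01, SEIS-03, SEIS-04 are mutually consistent (residuals ≈ 0); SEIS-02 is off by 27.7 km.

SEIS-02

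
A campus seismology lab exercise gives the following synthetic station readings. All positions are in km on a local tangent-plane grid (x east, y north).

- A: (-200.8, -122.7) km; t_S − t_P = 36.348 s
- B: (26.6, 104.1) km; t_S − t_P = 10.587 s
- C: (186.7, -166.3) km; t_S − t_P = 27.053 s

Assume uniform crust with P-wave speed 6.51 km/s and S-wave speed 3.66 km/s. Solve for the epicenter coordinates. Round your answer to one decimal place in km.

Distance from S−P lag: d = Δt · v_P v_S / (v_P − v_S) = Δt · (6.51·3.66)/(6.51−3.66) ≈ 8.3602·Δt.
So d_A = 303.88, d_B = 88.51, d_C = 226.17 km.
Circle about each station: (x + 200.8)² + (y + 122.7)² = 303.88²; (x − 26.6)² + (y − 104.1)² = 88.51²; (x − 186.7)² + (y + 166.3)² = 226.17².
Subtracting pairs of circle equations eliminates x²+y² and gives linear equations (the radical axes):
454.8 x + 453.6 y = 40677.47
775.0 x − 87.2 y = 48326.84
Solving the 2×2 system: x ≈ 65.1, y ≈ 24.4 km.
Check against A (with the unrounded x, y): √((x + 200.8)²+(y + 122.7)²) = 303.88 ≈ 303.88 km. ✓

x ≈ 65.1 km, y ≈ 24.4 km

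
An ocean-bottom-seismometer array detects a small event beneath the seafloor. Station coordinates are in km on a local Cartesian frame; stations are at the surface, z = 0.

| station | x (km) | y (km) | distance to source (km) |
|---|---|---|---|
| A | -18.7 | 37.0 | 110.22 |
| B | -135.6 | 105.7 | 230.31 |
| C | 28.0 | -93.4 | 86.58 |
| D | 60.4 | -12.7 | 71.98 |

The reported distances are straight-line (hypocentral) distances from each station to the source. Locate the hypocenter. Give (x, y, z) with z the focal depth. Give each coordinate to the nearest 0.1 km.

x ≈ 35.2 km, y ≈ -35.1 km, depth ≈ 63.6 km

Each station gives a sphere (x−x_i)² + (y−y_i)² + z² = d_i² (stations at z=0).
Subtracting the A sphere from B and C: z² cancels, leaving linear equations in x and y:
-233.8 x + 137.4 y = -13053.09
93.4 x − 260.8 y = 12441.22
Solving: x ≈ 35.205, y ≈ -35.096 km (keep extra digits for the depth step; rounded: 35.2, -35.1).
Then from the A sphere: z² = 110.22² − (x + 18.7)² − (y − 37.0)² with x = 35.205, y = -35.096, so z ≈ 63.599 ≈ 63.6 km.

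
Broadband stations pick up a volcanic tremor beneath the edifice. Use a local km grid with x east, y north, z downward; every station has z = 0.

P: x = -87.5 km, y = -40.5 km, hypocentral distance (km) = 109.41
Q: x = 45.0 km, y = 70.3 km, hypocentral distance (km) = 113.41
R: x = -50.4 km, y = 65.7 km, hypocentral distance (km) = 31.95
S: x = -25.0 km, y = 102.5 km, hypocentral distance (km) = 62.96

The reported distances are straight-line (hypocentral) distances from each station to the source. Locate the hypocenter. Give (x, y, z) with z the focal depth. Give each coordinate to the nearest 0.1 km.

(-64.5, 62.6, 28.5)

Each station gives a sphere (x−x_i)² + (y−y_i)² + z² = d_i² (stations at z=0).
Subtracting the P sphere from Q and R: z² cancels, leaving linear equations in x and y:
265.0 x + 221.6 y = -3220.69
74.2 x + 212.4 y = 8509.90
Solving: x ≈ -64.499, y ≈ 62.598 km (keep extra digits for the depth step; rounded: -64.5, 62.6).
Then from the P sphere: z² = 109.41² − (x + 87.5)² − (y + 40.5)² with x = -64.499, y = 62.598, so z ≈ 28.501 ≈ 28.5 km.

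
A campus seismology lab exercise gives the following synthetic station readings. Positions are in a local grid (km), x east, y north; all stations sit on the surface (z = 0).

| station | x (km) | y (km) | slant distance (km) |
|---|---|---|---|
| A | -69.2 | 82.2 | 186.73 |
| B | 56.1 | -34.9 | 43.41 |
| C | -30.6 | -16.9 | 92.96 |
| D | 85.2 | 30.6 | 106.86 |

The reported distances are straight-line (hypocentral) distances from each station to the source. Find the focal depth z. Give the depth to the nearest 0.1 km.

Each station gives a sphere (x−x_i)² + (y−y_i)² + z² = d_i² (stations at z=0).
Subtracting the A sphere from B and C: z² cancels, leaving linear equations in x and y:
250.6 x − 234.2 y = 25803.40
77.2 x − 198.2 y = 15903.02
Solving: x ≈ 43.995, y ≈ -63.101 km (keep extra digits for the depth step; rounded: 44.0, -63.1).
Then from the A sphere: z² = 186.73² − (x + 69.2)² − (y − 82.2)² with x = 43.995, y = -63.101, so z ≈ 30.702 ≈ 30.7 km.

30.7 km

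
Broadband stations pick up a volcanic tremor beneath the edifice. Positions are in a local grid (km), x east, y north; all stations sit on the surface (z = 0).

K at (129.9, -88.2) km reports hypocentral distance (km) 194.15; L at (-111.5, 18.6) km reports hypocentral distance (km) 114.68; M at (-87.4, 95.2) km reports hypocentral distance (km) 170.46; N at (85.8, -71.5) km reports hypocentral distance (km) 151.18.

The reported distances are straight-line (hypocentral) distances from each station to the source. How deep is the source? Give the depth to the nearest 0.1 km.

58.1 km

Each station gives a sphere (x−x_i)² + (y−y_i)² + z² = d_i² (stations at z=0).
Subtracting the K sphere from L and M: z² cancels, leaving linear equations in x and y:
-482.8 x + 213.6 y = 12667.68
-434.6 x + 366.8 y = 686.16
Solving: x ≈ -53.405, y ≈ -61.406 km (keep extra digits for the depth step; rounded: -53.4, -61.4).
Then from the K sphere: z² = 194.15² − (x − 129.9)² − (y + 88.2)² with x = -53.405, y = -61.406, so z ≈ 58.100 ≈ 58.1 km.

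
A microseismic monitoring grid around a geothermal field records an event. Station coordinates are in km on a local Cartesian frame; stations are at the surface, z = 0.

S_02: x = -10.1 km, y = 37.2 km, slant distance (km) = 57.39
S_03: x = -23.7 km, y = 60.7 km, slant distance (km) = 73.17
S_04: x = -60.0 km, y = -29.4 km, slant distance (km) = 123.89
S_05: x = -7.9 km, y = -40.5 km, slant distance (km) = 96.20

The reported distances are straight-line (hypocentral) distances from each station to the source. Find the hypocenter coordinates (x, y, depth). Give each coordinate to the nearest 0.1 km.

Each station gives a sphere (x−x_i)² + (y−y_i)² + z² = d_i² (stations at z=0).
Subtracting the S_02 sphere from S_03 and S_04: z² cancels, leaving linear equations in x and y:
-27.2 x + 47.0 y = 700.09
-99.8 x − 133.2 y = -9076.61
Solving: x ≈ 40.097, y ≈ 38.100 km (keep extra digits for the depth step; rounded: 40.1, 38.1).
Then from the S_02 sphere: z² = 57.39² − (x + 10.1)² − (y − 37.2)² with x = 40.097, y = 38.100, so z ≈ 27.804 ≈ 27.8 km.
Check against S_05 (with the unrounded solution): distance 96.20 ≈ 96.20 km. ✓

x ≈ 40.1 km, y ≈ 38.1 km, depth ≈ 27.8 km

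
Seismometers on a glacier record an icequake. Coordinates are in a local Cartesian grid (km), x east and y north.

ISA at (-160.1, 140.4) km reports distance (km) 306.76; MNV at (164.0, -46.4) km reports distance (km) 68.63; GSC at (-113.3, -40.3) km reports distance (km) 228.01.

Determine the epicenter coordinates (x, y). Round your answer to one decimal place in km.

111.5 km east, -2.2 km north

Circle about each station: (x + 160.1)² + (y − 140.4)² = 306.76²; (x − 164.0)² + (y + 46.4)² = 68.63²; (x + 113.3)² + (y + 40.3)² = 228.01².
Subtracting the ISA equation from the MNV and GSC equations removes the quadratic terms:
648.2 x − 373.6 y = 73096.41
93.6 x − 361.4 y = 11229.95
Solving the 2×2 system: x ≈ 111.5, y ≈ -2.2 km.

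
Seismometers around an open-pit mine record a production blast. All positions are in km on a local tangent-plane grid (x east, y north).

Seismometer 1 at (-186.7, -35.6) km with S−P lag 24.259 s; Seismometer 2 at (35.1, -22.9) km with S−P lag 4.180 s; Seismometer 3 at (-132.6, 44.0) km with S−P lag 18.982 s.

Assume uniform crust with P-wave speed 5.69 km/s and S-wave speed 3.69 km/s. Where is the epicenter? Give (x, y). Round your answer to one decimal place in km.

Distance from S−P lag: d = Δt · v_P v_S / (v_P − v_S) = Δt · (5.69·3.69)/(5.69−3.69) ≈ 10.4980·Δt.
So d_Seismometer 1 = 254.67, d_Seismometer 2 = 43.88, d_Seismometer 3 = 199.27 km.
Circle about each station: (x + 186.7)² + (y + 35.6)² = 254.67²; (x − 35.1)² + (y + 22.9)² = 43.88²; (x + 132.6)² + (y − 44.0)² = 199.27².
Subtracting the Seismometer 1 equation from the Seismometer 2 and Seismometer 3 equations removes the quadratic terms:
443.6 x + 25.4 y = 28563.52
108.2 x + 159.2 y = 8542.79
Solving the 2×2 system: x ≈ 63.8, y ≈ 10.3 km.
Check against Seismometer 1 (with the unrounded x, y): √((x + 186.7)²+(y + 35.6)²) = 254.67 ≈ 254.67 km. ✓

63.8 km east, 10.3 km north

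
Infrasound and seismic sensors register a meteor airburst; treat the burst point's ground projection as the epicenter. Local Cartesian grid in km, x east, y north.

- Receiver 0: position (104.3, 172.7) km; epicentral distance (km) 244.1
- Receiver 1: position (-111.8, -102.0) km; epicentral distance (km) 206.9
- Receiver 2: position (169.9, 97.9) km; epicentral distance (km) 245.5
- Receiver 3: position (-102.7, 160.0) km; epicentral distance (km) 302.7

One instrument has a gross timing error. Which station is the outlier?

Receiver 2

Solve using three stations at a time. Using Receiver 0, Receiver 1, Receiver 3 (subtract circle equations pairwise → linear system) gives (x, y) ≈ (92.8, -71.1).
Distances from that point to each station vs reported:
  Receiver 0: calculated 244.1 vs reported 244.1 → residual 0.0 km
  Receiver 1: calculated 206.9 vs reported 206.9 → residual 0.0 km
  Receiver 2: calculated 185.8 vs reported 245.5 → residual 59.7 km
  Receiver 3: calculated 302.7 vs reported 302.7 → residual 0.0 km
Receiver 0, Receiver 1, Receiver 3 are mutually consistent (residuals ≈ 0); Receiver 2 is off by 59.7 km.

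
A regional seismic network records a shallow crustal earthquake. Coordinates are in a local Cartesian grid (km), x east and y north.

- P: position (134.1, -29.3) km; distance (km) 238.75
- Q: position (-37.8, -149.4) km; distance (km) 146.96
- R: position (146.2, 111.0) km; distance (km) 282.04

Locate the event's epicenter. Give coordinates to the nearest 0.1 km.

Circle about each station: (x − 134.1)² + (y + 29.3)² = 238.75²; (x + 37.8)² + (y + 149.4)² = 146.96²; (x − 146.2)² + (y − 111.0)² = 282.04².
Subtracting the P equation from the Q and R equations removes the quadratic terms:
-343.8 x − 240.2 y = 40312.22
24.2 x + 280.6 y = -7690.86
Solving the 2×2 system: x ≈ -104.4, y ≈ -18.4 km.

x ≈ -104.4 km, y ≈ -18.4 km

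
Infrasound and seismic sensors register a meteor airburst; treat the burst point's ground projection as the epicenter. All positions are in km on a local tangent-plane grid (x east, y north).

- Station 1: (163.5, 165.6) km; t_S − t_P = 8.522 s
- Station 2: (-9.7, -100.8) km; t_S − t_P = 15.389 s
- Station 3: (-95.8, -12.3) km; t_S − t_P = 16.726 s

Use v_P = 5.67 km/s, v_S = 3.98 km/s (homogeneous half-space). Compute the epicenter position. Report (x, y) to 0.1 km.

114.5 km east, 62.9 km north

Distance from S−P lag: d = Δt · v_P v_S / (v_P − v_S) = Δt · (5.67·3.98)/(5.67−3.98) ≈ 13.3530·Δt.
So d_Station 1 = 113.79, d_Station 2 = 205.49, d_Station 3 = 223.34 km.
Circle about each station: (x − 163.5)² + (y − 165.6)² = 113.79²; (x + 9.7)² + (y + 100.8)² = 205.49²; (x + 95.8)² + (y + 12.3)² = 223.34².
Subtracting the Station 1 equation from the Station 2 and Station 3 equations removes the quadratic terms:
-346.4 x − 532.8 y = -73178.86
-518.6 x − 355.8 y = -81759.27
Solving the 2×2 system: x ≈ 114.5, y ≈ 62.9 km.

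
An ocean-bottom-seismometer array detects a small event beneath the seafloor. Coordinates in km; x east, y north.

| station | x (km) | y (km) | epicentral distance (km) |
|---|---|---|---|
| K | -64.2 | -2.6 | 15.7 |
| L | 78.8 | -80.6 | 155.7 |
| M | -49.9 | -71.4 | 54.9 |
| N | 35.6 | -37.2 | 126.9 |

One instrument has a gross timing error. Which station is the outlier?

N

Solve using three stations at a time. Using K, L, M (subtract circle equations pairwise → linear system) gives (x, y) ≈ (-63.9, -18.3).
Distances from that point to each station vs reported:
  K: calculated 15.7 vs reported 15.7 → residual 0.0 km
  L: calculated 155.7 vs reported 155.7 → residual 0.0 km
  M: calculated 54.9 vs reported 54.9 → residual 0.0 km
  N: calculated 101.3 vs reported 126.9 → residual 25.6 km
K, L, M are mutually consistent (residuals ≈ 0); N is off by 25.6 km.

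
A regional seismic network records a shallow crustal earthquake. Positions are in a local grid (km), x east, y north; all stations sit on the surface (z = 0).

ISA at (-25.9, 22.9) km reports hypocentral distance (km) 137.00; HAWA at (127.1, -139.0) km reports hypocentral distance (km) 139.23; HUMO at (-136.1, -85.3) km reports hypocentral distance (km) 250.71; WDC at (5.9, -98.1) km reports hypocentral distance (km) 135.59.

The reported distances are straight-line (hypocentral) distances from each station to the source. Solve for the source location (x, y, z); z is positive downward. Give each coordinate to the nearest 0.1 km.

x ≈ 98.8 km, y ≈ -10.6 km, depth ≈ 45.8 km

Each station gives a sphere (x−x_i)² + (y−y_i)² + z² = d_i² (stations at z=0).
Subtracting the ISA sphere from HAWA and HUMO: z² cancels, leaving linear equations in x and y:
306.0 x − 323.8 y = 33664.20
-220.4 x − 216.4 y = -19482.42
Solving: x ≈ 98.800, y ≈ -10.597 km (keep extra digits for the depth step; rounded: 98.8, -10.6).
Then from the ISA sphere: z² = 137.00² − (x + 25.9)² − (y − 22.9)² with x = 98.800, y = -10.597, so z ≈ 45.791 ≈ 45.8 km.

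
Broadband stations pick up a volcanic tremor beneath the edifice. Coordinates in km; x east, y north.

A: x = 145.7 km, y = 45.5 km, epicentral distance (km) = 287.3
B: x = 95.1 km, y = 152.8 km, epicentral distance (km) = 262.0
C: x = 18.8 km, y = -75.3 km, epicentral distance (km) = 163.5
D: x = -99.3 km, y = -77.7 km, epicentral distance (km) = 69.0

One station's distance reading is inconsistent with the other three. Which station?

Solve using three stations at a time. Using A, C, D (subtract circle equations pairwise → linear system) gives (x, y) ≈ (-134.5, -18.3).
Distances from that point to each station vs reported:
  A: calculated 287.3 vs reported 287.3 → residual 0.0 km
  B: calculated 286.3 vs reported 262.0 → residual 24.3 km
  C: calculated 163.5 vs reported 163.5 → residual 0.0 km
  D: calculated 69.1 vs reported 69.0 → residual 0.1 km
A, C, D are mutually consistent (residuals ≈ 0); B is off by 24.3 km.

B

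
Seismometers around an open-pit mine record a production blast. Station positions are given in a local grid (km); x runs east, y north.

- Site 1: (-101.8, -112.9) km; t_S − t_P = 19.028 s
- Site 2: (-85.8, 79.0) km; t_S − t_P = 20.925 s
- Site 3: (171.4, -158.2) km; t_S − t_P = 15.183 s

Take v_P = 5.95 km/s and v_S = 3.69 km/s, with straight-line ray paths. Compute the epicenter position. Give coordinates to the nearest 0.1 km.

Distance from S−P lag: d = Δt · v_P v_S / (v_P − v_S) = Δt · (5.95·3.69)/(5.95−3.69) ≈ 9.7148·Δt.
So d_Site 1 = 184.85, d_Site 2 = 203.28, d_Site 3 = 147.50 km.
Circle about each station: (x + 101.8)² + (y + 112.9)² = 184.85²; (x + 85.8)² + (y − 79.0)² = 203.28²; (x − 171.4)² + (y + 158.2)² = 147.50².
Subtracting pairs of circle equations eliminates x²+y² and gives linear equations (the radical axes):
32.0 x + 383.8 y = -16660.25
546.4 x − 90.6 y = 43708.82
Solving the 2×2 system: x ≈ 71.8, y ≈ -49.4 km.

71.8 km east, -49.4 km north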